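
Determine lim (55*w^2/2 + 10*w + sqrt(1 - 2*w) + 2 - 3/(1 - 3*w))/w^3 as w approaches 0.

Substitution gives 0/0; apply L'Hôpital's rule 3 times.
After differentiating numerator and denominator 3 times the quotient is (-486/(3*w - 1)^4 - 3/(1 - 2*w)^(5/2))/(6); at w = 0 this is -163/2.

-163/2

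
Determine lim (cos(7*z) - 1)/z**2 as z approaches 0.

-49/2

Direct substitution gives 0/0.
Apply L'Hôpital: lim (-7*sin(7*z))/(2*z), still 0/0.
After 2 applications of L'Hôpital's rule the quotient is (-49*cos(7*z))/(2); substituting z = 0 gives -49/2.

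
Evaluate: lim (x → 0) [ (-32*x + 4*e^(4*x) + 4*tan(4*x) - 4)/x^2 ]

32

Substitution gives 0/0 (the numerator vanishes to order 2).
Expand each term to order x^2: the coefficient of x^2 in 4·tan(4x) is 0 and in 4·e^(4x) is 32.
Lower-order terms cancel with the polynomial part, so the numerator is (32)·x^2 + o(x^2), and the limit is (32)/(1) = 32.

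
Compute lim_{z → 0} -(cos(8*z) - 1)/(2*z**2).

16

Direct substitution gives 0/0.
Apply L'Hôpital: lim (-8*sin(8*z))/(-4*z), still 0/0.
After 2 applications of L'Hôpital's rule the quotient is (-64*cos(8*z))/(-4); substituting z = 0 gives 16.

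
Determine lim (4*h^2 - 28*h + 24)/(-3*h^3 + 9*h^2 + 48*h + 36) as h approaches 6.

-5/42

Direct substitution gives 0/0, so factor. Both numerator and denominator have (h - 6) as a factor.
After cancelling, the expression reduces to (4*h - 4)/(-3*h^2 - 9*h - 6).
Substituting h = 6 gives -5/42.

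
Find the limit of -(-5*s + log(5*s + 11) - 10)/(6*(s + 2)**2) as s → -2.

25/12

Direct substitution gives 0/0.
Apply L'Hôpital: lim (-5 + 5/(5*s + 11))/(-12*s - 24), still 0/0.
After 2 applications of L'Hôpital's rule the quotient is (-25/(5*s + 11)^2)/(-12); substituting s = -2 gives 25/12.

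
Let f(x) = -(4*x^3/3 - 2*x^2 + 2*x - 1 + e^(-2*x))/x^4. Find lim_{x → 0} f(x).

-2/3

Direct substitution gives 0/0.
Apply L'Hôpital: lim (4*x^2 - 4*x + 2 - 2*e^(-2*x))/(-4*x^3), still 0/0.
Apply L'Hôpital: lim (8*x - 4 + 4*e^(-2*x))/(-12*x^2), still 0/0.
Apply L'Hôpital: lim (8 - 8*e^(-2*x))/(-24*x), still 0/0.
After 4 applications of L'Hôpital's rule the quotient is (16*e^(-2*x))/(-24); substituting x = 0 gives -2/3.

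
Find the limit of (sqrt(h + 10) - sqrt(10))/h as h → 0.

A 0/0 form; rationalise with √(10 + h) + √10. This collapses the numerator to h, leaving 1/(√(10 + h) + √10) → 1/(2√10) = √(10)/20.

√(10)/20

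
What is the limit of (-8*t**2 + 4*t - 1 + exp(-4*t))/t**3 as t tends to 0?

Direct substitution gives 0/0.
Apply L'Hôpital: lim (-16*t + 4 - 4*e^(-4*t))/(3*t^2), still 0/0.
Apply L'Hôpital: lim (-16 + 16*e^(-4*t))/(6*t), still 0/0.
After 3 applications of L'Hôpital's rule the quotient is (-64*e^(-4*t))/(6); substituting t = 0 gives -32/3.

-32/3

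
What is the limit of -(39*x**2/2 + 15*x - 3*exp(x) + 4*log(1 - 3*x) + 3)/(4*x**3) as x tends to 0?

Substitution gives 0/0; apply L'Hôpital's rule 3 times.
After differentiating numerator and denominator 3 times the quotient is (-3*e^(x) + 216/(3*x - 1)^3)/(-24); at x = 0 this is 73/8.

73/8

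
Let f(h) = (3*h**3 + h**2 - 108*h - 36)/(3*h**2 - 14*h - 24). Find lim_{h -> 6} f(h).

Direct substitution gives 0/0, so factor. Both numerator and denominator have (h - 6) as a factor.
After cancelling, the expression reduces to (3*h^2 + 19*h + 6)/(3*h + 4).
Substituting h = 6 gives 114/11.

114/11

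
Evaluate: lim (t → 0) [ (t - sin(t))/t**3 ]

1/6

Direct substitution gives 0/0.
Apply L'Hôpital: lim (1 - cos(t))/(3*t^2), still 0/0.
Apply L'Hôpital: lim (sin(t))/(6*t), still 0/0.
After 3 applications of L'Hôpital's rule the quotient is (cos(t))/(6); substituting t = 0 gives 1/6.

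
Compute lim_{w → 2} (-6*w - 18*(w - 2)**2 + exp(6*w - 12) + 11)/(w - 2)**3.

Direct substitution gives 0/0.
Apply L'Hôpital: lim (-36*w + 6*e^(6*w - 12) + 66)/(3*(w - 2)^2), still 0/0.
Apply L'Hôpital: lim (36*e^(6*w - 12) - 36)/(6*w - 12), still 0/0.
After 3 applications of L'Hôpital's rule the quotient is (216*e^(6*w - 12))/(6); substituting w = 2 gives 36.

36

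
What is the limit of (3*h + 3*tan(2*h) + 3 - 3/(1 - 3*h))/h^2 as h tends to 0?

-27

Substitution gives 0/0; apply L'Hôpital's rule 2 times.
After differentiating numerator and denominator 2 times the quotient is (24*tan(2*h)/cos(2*h)^2 + 54/(3*h - 1)^3)/(2); at h = 0 this is -27.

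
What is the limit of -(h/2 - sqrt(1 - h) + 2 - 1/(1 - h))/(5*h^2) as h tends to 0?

7/40

Substitution gives 0/0; apply L'Hôpital's rule 2 times.
After differentiating numerator and denominator 2 times the quotient is (2/(h - 1)^3 - (h - 1)^3/(4*(1 - h)^(9/2)))/(-10); at h = 0 this is 7/40.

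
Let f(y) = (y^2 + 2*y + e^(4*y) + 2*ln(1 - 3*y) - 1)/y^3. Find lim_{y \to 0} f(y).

Substitution gives 0/0 (the numerator vanishes to order 3).
Expand each term to order y^3: the coefficient of y^3 in 2·ln(1 - 3y) is -18 and in e^(4y) is 32/3.
Lower-order terms cancel with the polynomial part, so the numerator is (-22/3)·y^3 + o(y^3), and the limit is (-22/3)/(1) = -22/3.

-22/3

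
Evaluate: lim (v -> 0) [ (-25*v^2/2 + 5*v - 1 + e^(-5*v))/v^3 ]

-125/6

Direct substitution gives 0/0.
Apply L'Hôpital: lim (-25*v + 5 - 5*e^(-5*v))/(3*v^2), still 0/0.
Apply L'Hôpital: lim (-25 + 25*e^(-5*v))/(6*v), still 0/0.
After 3 applications of L'Hôpital's rule the quotient is (-125*e^(-5*v))/(6); substituting v = 0 gives -125/6.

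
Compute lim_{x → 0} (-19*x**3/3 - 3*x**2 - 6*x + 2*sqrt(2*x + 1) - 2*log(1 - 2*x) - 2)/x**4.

27/4

Substitution gives 0/0; apply L'Hôpital's rule 4 times.
After differentiating numerator and denominator 4 times the quotient is (-30/(2*x + 1)^(7/2) + 192/(2*x - 1)^4)/(24); at x = 0 this is 27/4.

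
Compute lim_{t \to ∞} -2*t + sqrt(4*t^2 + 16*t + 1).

An ∞ − ∞ form. Rationalising with the conjugate, the difference becomes (16t + 1) / (√(4*t^2 + 16*t + 1) + 2t).
For large t the denominator behaves like 2·2t, so the quotient tends to 16/4 = 4.

4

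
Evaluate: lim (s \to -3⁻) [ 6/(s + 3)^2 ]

As s → -3⁻, (s + 3) → 0⁻, so (s + 3)^2 → 0⁺ and 6/(s + 3)^2 → ∞.

∞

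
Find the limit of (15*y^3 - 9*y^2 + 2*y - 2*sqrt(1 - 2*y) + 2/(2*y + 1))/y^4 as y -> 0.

133/4

Substitution gives 0/0; apply L'Hôpital's rule 4 times.
After differentiating numerator and denominator 4 times the quotient is (768/(2*y + 1)^5 + 30/(1 - 2*y)^(7/2))/(24); at y = 0 this is 133/4.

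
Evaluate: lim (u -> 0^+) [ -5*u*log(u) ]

0

This is a 0·(−∞) form. Rewrite as -5·ln(u) / u^(−1) and apply L'Hôpital:
the derivative quotient is -5·(1/u) / (−1·u^(−2)) = (5/1)·u^1 → 0.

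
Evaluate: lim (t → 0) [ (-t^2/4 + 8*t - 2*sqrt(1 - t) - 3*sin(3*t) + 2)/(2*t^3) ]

Substitution gives 0/0 (the numerator vanishes to order 3).
Expand each term to order t^3: the coefficient of t^3 in -3·sin(3t) is 27/2 and in -2·√(1 - t) is 1/8.
Lower-order terms cancel with the polynomial part, so the numerator is (109/8)·t^3 + o(t^3), and the limit is (109/8)/(2) = 109/16.

109/16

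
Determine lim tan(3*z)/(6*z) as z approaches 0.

Substitution gives 0/0.
Since tan(u)/u → 1 as u → 0, tan(3z)/(3z) → 1 and the limit is 3/6 = 1/2.

1/2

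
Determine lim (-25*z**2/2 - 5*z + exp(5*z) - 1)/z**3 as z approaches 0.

Direct substitution gives 0/0.
Apply L'Hôpital: lim (-25*z + 5*e^(5*z) - 5)/(3*z^2), still 0/0.
Apply L'Hôpital: lim (25*e^(5*z) - 25)/(6*z), still 0/0.
After 3 applications of L'Hôpital's rule the quotient is (125*e^(5*z))/(6); substituting z = 0 gives 125/6.

125/6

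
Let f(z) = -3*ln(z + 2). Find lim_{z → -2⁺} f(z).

∞

As z → -2⁺, z + 2 → 0⁺ and ln(z + 2) → −∞.
Multiplying by -3 gives ∞.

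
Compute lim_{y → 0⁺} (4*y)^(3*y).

1

Base → 0⁺ and exponent → 0⁺: a 0^0 form.
Take logs: 3y·ln(4y). This is 0·(−∞); rewriting as ln(4y)/(1/(3y)) and applying L'Hôpital gives 0.
Hence the limit is e^0 = 1.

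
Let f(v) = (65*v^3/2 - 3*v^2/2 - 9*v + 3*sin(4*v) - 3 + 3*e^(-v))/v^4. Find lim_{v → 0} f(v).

Substitution gives 0/0; apply L'Hôpital's rule 4 times.
After differentiating numerator and denominator 4 times the quotient is (768*sin(4*v) + 3*e^(-v))/(24); at v = 0 this is 1/8.

1/8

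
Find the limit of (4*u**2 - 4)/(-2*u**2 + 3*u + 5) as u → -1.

Since u = -1 makes numerator and denominator zero, (u + 1) divides both.
Cancelling it gives (4*u - 4)/(5 - 2*u); now plug in u = -1 to get -8/7.

-8/7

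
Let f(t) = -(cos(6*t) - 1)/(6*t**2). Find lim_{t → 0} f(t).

Direct substitution gives 0/0.
Apply L'Hôpital: lim (-6*sin(6*t))/(-12*t), still 0/0.
After 2 applications of L'Hôpital's rule the quotient is (-36*cos(6*t))/(-12); substituting t = 0 gives 3.

3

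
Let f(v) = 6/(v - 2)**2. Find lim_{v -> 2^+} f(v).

As v → 2⁺, (v - 2) → 0⁺, so (v - 2)^2 → 0⁺ and 6/(v - 2)^2 → ∞.

∞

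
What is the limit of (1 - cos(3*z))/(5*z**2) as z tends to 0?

9/10

Substitution gives 0/0.
Use (1 − cos u)/u² → 1/2 with u = 3z: the limit is 3²/(2·5) = 9/10.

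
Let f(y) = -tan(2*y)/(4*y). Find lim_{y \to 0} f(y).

Substitution gives 0/0.
Since tan(u)/u → 1 as u → 0, tan(2y)/(2y) → 1 and the limit is 2/(-4) = -1/2.

-1/2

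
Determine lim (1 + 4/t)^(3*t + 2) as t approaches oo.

Let L be the limit and take ln: ln L = lim (3t + 2)·ln(1 + 4/t) = lim (3t + 2)·(4/t + O(1/t²)) = 12.
Hence L = e^(12).

e^(12)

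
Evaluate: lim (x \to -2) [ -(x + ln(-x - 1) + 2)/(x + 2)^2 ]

1/2

Direct substitution gives 0/0.
Apply L'Hôpital: lim (1 - 1/(-x - 1))/(-2*x - 4), still 0/0.
After 2 applications of L'Hôpital's rule the quotient is (-1/(-x - 1)^2)/(-2); substituting x = -2 gives 1/2.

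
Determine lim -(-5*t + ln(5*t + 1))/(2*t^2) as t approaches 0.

25/4

Direct substitution gives 0/0.
Apply L'Hôpital: lim (-5 + 5/(5*t + 1))/(-4*t), still 0/0.
After 2 applications of L'Hôpital's rule the quotient is (-25/(5*t + 1)^2)/(-4); substituting t = 0 gives 25/4.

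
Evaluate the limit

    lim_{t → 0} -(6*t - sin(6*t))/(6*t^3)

-6

Direct substitution gives 0/0.
Apply L'Hôpital: lim (6 - 6*cos(6*t))/(-18*t^2), still 0/0.
Apply L'Hôpital: lim (36*sin(6*t))/(-36*t), still 0/0.
After 3 applications of L'Hôpital's rule the quotient is (216*cos(6*t))/(-36); substituting t = 0 gives -6.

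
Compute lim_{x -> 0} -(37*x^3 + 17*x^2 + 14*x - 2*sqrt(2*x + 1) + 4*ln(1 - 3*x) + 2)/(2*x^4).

319/8

Substitution gives 0/0 (the numerator vanishes to order 4).
Expand each term to order x^4: the coefficient of x^4 in -2·√(1 + 2x) is 5/4 and in 4·ln(1 - 3x) is -81.
Lower-order terms cancel with the polynomial part, so the numerator is (-319/4)·x^4 + o(x^4), and the limit is (-319/4)/(-2) = 319/8.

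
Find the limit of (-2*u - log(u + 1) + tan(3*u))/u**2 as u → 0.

1/2

Substitution gives 0/0; apply L'Hôpital's rule 2 times.
After differentiating numerator and denominator 2 times the quotient is (18*tan(3*u)/cos(3*u)^2 + (u + 1)^(-2))/(2); at u = 0 this is 1/2.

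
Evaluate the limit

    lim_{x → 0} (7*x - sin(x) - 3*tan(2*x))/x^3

Substitution gives 0/0 (the numerator vanishes to order 3).
Expand each term to order x^3: the coefficient of x^3 in −sin(x) is 1/6 and in -3·tan(2x) is -8.
Lower-order terms cancel with the polynomial part, so the numerator is (-47/6)·x^3 + o(x^3), and the limit is (-47/6)/(1) = -47/6.

-47/6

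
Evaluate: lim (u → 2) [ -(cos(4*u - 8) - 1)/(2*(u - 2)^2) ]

Direct substitution gives 0/0.
Apply L'Hôpital: lim (-4*sin(4*u - 8))/(8 - 4*u), still 0/0.
After 2 applications of L'Hôpital's rule the quotient is (-16*cos(4*u - 8))/(-4); substituting u = 2 gives 4.

4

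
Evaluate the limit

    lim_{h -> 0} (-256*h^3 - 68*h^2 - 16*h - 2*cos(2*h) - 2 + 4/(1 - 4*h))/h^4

3068/3

Substitution gives 0/0 (the numerator vanishes to order 4).
Expand each term to order h^4: the coefficient of h^4 in 4·1/(1 - 4h) is 1024 and in -2·cos(2h) is -4/3.
Lower-order terms cancel with the polynomial part, so the numerator is (3068/3)·h^4 + o(h^4), and the limit is (3068/3)/(1) = 3068/3.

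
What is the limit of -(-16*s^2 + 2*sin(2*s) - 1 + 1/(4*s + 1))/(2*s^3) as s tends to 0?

Substitution gives 0/0 (the numerator vanishes to order 3).
Expand each term to order s^3: the coefficient of s^3 in 1/(1 + 4s) is -64 and in 2·sin(2s) is -8/3.
Lower-order terms cancel with the polynomial part, so the numerator is (-200/3)·s^3 + o(s^3), and the limit is (-200/3)/(-2) = 100/3.

100/3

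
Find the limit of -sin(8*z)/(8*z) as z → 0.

Substitution gives 0/0.
Write it as (8/(-8))·sin(8z)/(8z); since sin(u)/u → 1, the limit is -1.

-1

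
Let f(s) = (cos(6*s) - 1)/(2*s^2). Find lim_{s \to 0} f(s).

Direct substitution gives 0/0.
Apply L'Hôpital: lim (-6*sin(6*s))/(4*s), still 0/0.
After 2 applications of L'Hôpital's rule the quotient is (-36*cos(6*s))/(4); substituting s = 0 gives -9.

-9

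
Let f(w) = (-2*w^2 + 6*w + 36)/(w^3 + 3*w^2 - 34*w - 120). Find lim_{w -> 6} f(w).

-9/55

Since w = 6 makes numerator and denominator zero, (w - 6) divides both.
Cancelling it gives (-2*w - 6)/(w^2 + 9*w + 20); now plug in w = 6 to get -9/55.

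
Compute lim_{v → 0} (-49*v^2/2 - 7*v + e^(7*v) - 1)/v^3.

343/6

Direct substitution gives 0/0.
Apply L'Hôpital: lim (-49*v + 7*e^(7*v) - 7)/(3*v^2), still 0/0.
Apply L'Hôpital: lim (49*e^(7*v) - 49)/(6*v), still 0/0.
After 3 applications of L'Hôpital's rule the quotient is (343*e^(7*v))/(6); substituting v = 0 gives 343/6.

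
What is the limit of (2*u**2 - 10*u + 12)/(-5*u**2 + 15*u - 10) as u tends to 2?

2/5

At u = 2 both the top and bottom vanish — a removable singularity. Factoring out (u - 2) from each leaves (2*u - 6)/(5 - 5*u), which at u = 2 equals 2/5.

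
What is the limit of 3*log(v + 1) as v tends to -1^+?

As v → -1⁺, v + 1 → 0⁺ and ln(v + 1) → −∞.
Multiplying by 3 gives -∞.

-∞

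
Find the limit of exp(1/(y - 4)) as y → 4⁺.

∞

As y → 4⁺, 1/(y - 4) → +∞, so e^(1/(y - 4)) → ∞.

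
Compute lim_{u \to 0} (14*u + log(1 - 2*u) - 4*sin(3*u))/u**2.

Substitution gives 0/0; apply L'Hôpital's rule 2 times.
After differentiating numerator and denominator 2 times the quotient is (36*sin(3*u) - 4/(2*u - 1)^2)/(2); at u = 0 this is -2.

-2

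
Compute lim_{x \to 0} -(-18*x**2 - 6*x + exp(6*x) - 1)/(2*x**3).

Direct substitution gives 0/0.
Apply L'Hôpital: lim (-36*x + 6*e^(6*x) - 6)/(-6*x^2), still 0/0.
Apply L'Hôpital: lim (36*e^(6*x) - 36)/(-12*x), still 0/0.
After 3 applications of L'Hôpital's rule the quotient is (216*e^(6*x))/(-12); substituting x = 0 gives -18.

-18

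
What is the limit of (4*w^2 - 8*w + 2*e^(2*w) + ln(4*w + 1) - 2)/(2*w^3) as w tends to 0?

Substitution gives 0/0; apply L'Hôpital's rule 3 times.
After differentiating numerator and denominator 3 times the quotient is (16*e^(2*w) + 128/(4*w + 1)^3)/(12); at w = 0 this is 12.

12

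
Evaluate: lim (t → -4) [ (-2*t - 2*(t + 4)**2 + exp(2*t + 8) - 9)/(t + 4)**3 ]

4/3

Direct substitution gives 0/0.
Apply L'Hôpital: lim (-4*t + 2*e^(2*t + 8) - 18)/(3*(t + 4)^2), still 0/0.
Apply L'Hôpital: lim (4*e^(2*t + 8) - 4)/(6*t + 24), still 0/0.
After 3 applications of L'Hôpital's rule the quotient is (8*e^(2*t + 8))/(6); substituting t = -4 gives 4/3.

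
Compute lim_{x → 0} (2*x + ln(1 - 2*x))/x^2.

-2

Direct substitution gives 0/0.
Apply L'Hôpital: lim (2 - 2/(1 - 2*x))/(2*x), still 0/0.
After 2 applications of L'Hôpital's rule the quotient is (-4/(1 - 2*x)^2)/(2); substituting x = 0 gives -2.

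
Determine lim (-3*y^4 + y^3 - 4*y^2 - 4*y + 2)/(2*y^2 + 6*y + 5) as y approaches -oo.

The numerator has higher degree (4 > 2); the quotient behaves like (-3/(2))·y^2 for large |y|.
As y → −∞ this diverges to -∞.

-∞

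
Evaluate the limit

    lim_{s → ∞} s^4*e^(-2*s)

0

Write as s^4/e^{2s}, an ∞/∞ form.
Exponential growth dominates any polynomial, so repeated L'Hôpital (or the standard result) gives 0.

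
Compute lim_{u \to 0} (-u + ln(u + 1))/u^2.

Direct substitution gives 0/0.
Apply L'Hôpital: lim (-1 + 1/(u + 1))/(2*u), still 0/0.
After 2 applications of L'Hôpital's rule the quotient is (-1/(u + 1)^2)/(2); substituting u = 0 gives -1/2.

-1/2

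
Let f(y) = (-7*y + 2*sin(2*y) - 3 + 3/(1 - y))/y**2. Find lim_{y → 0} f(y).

3

Substitution gives 0/0; apply L'Hôpital's rule 2 times.
After differentiating numerator and denominator 2 times the quotient is (-8*sin(2*y) - 6/(y - 1)^3)/(2); at y = 0 this is 3.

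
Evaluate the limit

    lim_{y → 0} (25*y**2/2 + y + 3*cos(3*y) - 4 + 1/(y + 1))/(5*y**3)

-1/5

Substitution gives 0/0 (the numerator vanishes to order 3).
Expand each term to order y^3: the coefficient of y^3 in 3·cos(3y) is 0 and in 1/(1 + y) is -1.
Lower-order terms cancel with the polynomial part, so the numerator is (-1)·y^3 + o(y^3), and the limit is (-1)/(5) = -1/5.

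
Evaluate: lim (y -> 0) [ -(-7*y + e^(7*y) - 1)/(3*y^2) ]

Direct substitution gives 0/0.
Apply L'Hôpital: lim (7*e^(7*y) - 7)/(-6*y), still 0/0.
After 2 applications of L'Hôpital's rule the quotient is (49*e^(7*y))/(-6); substituting y = 0 gives -49/6.

-49/6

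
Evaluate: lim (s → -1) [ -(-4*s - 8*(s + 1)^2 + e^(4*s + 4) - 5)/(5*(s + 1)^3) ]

-32/15

Direct substitution gives 0/0.
Apply L'Hôpital: lim (-16*s + 4*e^(4*s + 4) - 20)/(-15*(s + 1)^2), still 0/0.
Apply L'Hôpital: lim (16*e^(4*s + 4) - 16)/(-30*s - 30), still 0/0.
After 3 applications of L'Hôpital's rule the quotient is (64*e^(4*s + 4))/(-30); substituting s = -1 gives -32/15.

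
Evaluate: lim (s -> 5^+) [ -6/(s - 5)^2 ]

-∞

As s → 5⁺, (s - 5) → 0⁺, so (s - 5)^2 → 0⁺ and -6/(s - 5)^2 → -∞.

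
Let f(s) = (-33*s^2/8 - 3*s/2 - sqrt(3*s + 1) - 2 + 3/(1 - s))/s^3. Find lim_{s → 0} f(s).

Substitution gives 0/0 (the numerator vanishes to order 3).
Expand each term to order s^3: the coefficient of s^3 in −√(1 + 3s) is -27/16 and in 3·1/(1 - s) is 3.
Lower-order terms cancel with the polynomial part, so the numerator is (21/16)·s^3 + o(s^3), and the limit is (21/16)/(1) = 21/16.

21/16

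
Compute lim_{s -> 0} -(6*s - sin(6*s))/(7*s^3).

-36/7

Direct substitution gives 0/0.
Apply L'Hôpital: lim (6 - 6*cos(6*s))/(-21*s^2), still 0/0.
Apply L'Hôpital: lim (36*sin(6*s))/(-42*s), still 0/0.
After 3 applications of L'Hôpital's rule the quotient is (216*cos(6*s))/(-42); substituting s = 0 gives -36/7.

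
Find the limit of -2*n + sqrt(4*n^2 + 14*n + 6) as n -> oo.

An ∞ − ∞ form. Rationalising with the conjugate, the difference becomes (14n + 6) / (√(4*n^2 + 14*n + 6) + 2n).
For large n the denominator behaves like 2·2n, so the quotient tends to 14/4 = 7/2.

7/2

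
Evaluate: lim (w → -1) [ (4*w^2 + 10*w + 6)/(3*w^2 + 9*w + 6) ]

Since w = -1 makes numerator and denominator zero, (w + 1) divides both.
Cancelling it gives (4*w + 6)/(3*w + 6); now plug in w = -1 to get 2/3.

2/3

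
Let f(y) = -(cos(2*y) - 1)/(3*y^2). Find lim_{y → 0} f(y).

Direct substitution gives 0/0.
Apply L'Hôpital: lim (-2*sin(2*y))/(-6*y), still 0/0.
After 2 applications of L'Hôpital's rule the quotient is (-4*cos(2*y))/(-6); substituting y = 0 gives 2/3.

2/3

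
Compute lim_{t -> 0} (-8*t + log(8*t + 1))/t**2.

-32

Direct substitution gives 0/0.
Apply L'Hôpital: lim (-8 + 8/(8*t + 1))/(2*t), still 0/0.
After 2 applications of L'Hôpital's rule the quotient is (-64/(8*t + 1)^2)/(2); substituting t = 0 gives -32.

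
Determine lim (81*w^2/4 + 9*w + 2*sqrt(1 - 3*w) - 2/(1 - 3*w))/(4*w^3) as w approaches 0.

-459/32

Substitution gives 0/0 (the numerator vanishes to order 3).
Expand each term to order w^3: the coefficient of w^3 in 2·√(1 - 3w) is -27/8 and in -2·1/(1 - 3w) is -54.
Lower-order terms cancel with the polynomial part, so the numerator is (-459/8)·w^3 + o(w^3), and the limit is (-459/8)/(4) = -459/32.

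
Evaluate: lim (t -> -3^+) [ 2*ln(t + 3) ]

As t → -3⁺, t + 3 → 0⁺ and ln(t + 3) → −∞.
Multiplying by 2 gives -∞.

-∞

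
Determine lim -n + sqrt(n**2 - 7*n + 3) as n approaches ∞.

-7/2

An ∞ − ∞ form. Rationalising with the conjugate, the difference becomes (-7n + 3) / (√(n^2 - 7*n + 3) + n).
For large n the denominator behaves like 2·n, so the quotient tends to -7/2 = -7/2.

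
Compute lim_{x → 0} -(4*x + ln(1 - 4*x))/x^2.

Direct substitution gives 0/0.
Apply L'Hôpital: lim (4 - 4/(1 - 4*x))/(-2*x), still 0/0.
After 2 applications of L'Hôpital's rule the quotient is (-16/(1 - 4*x)^2)/(-2); substituting x = 0 gives 8.

8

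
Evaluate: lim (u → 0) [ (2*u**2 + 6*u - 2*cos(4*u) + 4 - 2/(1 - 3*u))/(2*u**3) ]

Substitution gives 0/0; apply L'Hôpital's rule 3 times.
After differentiating numerator and denominator 3 times the quotient is (-128*sin(4*u) - 324/(3*u - 1)^4)/(12); at u = 0 this is -27.

-27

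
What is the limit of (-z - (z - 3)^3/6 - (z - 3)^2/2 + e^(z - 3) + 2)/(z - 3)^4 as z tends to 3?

Direct substitution gives 0/0.
Apply L'Hôpital: lim (-z - (z - 3)^2/2 + e^(z - 3) + 2)/(4*(z - 3)^3), still 0/0.
Apply L'Hôpital: lim (-z + e^(z - 3) + 2)/(12*(z - 3)^2), still 0/0.
Apply L'Hôpital: lim (e^(z - 3) - 1)/(24*z - 72), still 0/0.
After 4 applications of L'Hôpital's rule the quotient is (e^(z - 3))/(24); substituting z = 3 gives 1/24.

1/24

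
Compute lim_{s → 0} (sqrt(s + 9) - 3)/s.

Substitution gives 0/0. Multiply numerator and denominator by the conjugate √(9 + s) + √9.
The numerator becomes (9 + s) − 9 = s, so the expression simplifies to 1/(√(9 + s) + √9).
Letting s → 0 gives 1/(2√9) = 1/6.

1/6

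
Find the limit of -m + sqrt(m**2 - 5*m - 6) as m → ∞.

-5/2

This has the form ∞ − ∞. Multiply and divide by the conjugate √(m^2 - 5*m - 6) + m.
That gives (-5m - 6) / (√(m^2 - 5*m - 6) + m).
Divide numerator and denominator by m: the limit is -5/(2·1) = -5/2.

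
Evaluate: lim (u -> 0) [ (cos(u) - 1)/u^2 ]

Direct substitution gives 0/0.
Apply L'Hôpital: lim (-sin(u))/(2*u), still 0/0.
After 2 applications of L'Hôpital's rule the quotient is (-cos(u))/(2); substituting u = 0 gives -1/2.

-1/2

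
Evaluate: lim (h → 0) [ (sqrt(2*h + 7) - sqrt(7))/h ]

A 0/0 form; rationalise with √(7 + 2h) + √7. This collapses the numerator to 2h, leaving 2/(√(7 + 2h) + √7) → 2/(2√7) = √(7)/7.

√(7)/7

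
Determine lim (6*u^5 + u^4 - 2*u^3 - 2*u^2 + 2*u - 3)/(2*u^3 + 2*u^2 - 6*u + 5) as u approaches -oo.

The numerator has higher degree (5 > 3); the quotient behaves like (6/(2))·u^2 for large |u|.
As u → −∞ this diverges to ∞.

∞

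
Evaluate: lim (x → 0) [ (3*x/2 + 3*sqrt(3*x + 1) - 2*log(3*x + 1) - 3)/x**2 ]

Substitution gives 0/0; apply L'Hôpital's rule 2 times.
After differentiating numerator and denominator 2 times the quotient is (18/(3*x + 1)^2 - 27/(4*(3*x + 1)^(3/2)))/(2); at x = 0 this is 45/8.

45/8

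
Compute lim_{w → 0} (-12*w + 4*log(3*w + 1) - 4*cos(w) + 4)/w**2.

-16

Substitution gives 0/0 (the numerator vanishes to order 2).
Expand each term to order w^2: the coefficient of w^2 in 4·ln(1 + 3w) is -18 and in -4·cos(w) is 2.
Lower-order terms cancel with the polynomial part, so the numerator is (-16)·w^2 + o(w^2), and the limit is (-16)/(1) = -16.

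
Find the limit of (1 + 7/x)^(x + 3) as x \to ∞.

Write it as [(1 + 7/x)^x]^(1) · (1 + 7/x)^(3). The bracketed term tends to e^(7) and the second factor to 1, so the limit is e^(7).

e^(7)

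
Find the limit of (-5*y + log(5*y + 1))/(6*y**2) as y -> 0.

Direct substitution gives 0/0.
Apply L'Hôpital: lim (-5 + 5/(5*y + 1))/(12*y), still 0/0.
After 2 applications of L'Hôpital's rule the quotient is (-25/(5*y + 1)^2)/(12); substituting y = 0 gives -25/12.

-25/12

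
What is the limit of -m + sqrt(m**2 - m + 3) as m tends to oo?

-1/2

An ∞ − ∞ form. Rationalising with the conjugate, the difference becomes (-m + 3) / (√(m^2 - m + 3) + m).
For large m the denominator behaves like 2·m, so the quotient tends to -1/2 = -1/2.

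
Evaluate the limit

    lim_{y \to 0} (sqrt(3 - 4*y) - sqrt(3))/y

-2*√(3)/3

Substitution gives 0/0. Multiply numerator and denominator by the conjugate √(3 - 4y) + √3.
The numerator becomes (3 - 4y) − 3 = -4y, so the expression simplifies to -4/(√(3 - 4y) + √3).
Letting y → 0 gives -4/(2√3) = -2*√(3)/3.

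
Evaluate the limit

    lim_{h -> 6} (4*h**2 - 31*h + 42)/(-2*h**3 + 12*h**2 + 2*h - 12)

Since h = 6 makes numerator and denominator zero, (h - 6) divides both.
Cancelling it gives (4*h - 7)/(2 - 2*h^2); now plug in h = 6 to get -17/70.

-17/70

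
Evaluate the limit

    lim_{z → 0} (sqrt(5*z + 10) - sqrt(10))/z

Substitution gives 0/0. Multiply numerator and denominator by the conjugate √(10 + 5z) + √10.
The numerator becomes (10 + 5z) − 10 = 5z, so the expression simplifies to 5/(√(10 + 5z) + √10).
Letting z → 0 gives 5/(2√10) = √(10)/4.

√(10)/4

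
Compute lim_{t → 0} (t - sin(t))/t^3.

Direct substitution gives 0/0.
Apply L'Hôpital: lim (1 - cos(t))/(3*t^2), still 0/0.
Apply L'Hôpital: lim (sin(t))/(6*t), still 0/0.
After 3 applications of L'Hôpital's rule the quotient is (cos(t))/(6); substituting t = 0 gives 1/6.

1/6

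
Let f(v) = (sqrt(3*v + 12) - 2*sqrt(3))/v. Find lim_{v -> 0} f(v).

√(3)/4

Substitution gives 0/0. Multiply numerator and denominator by the conjugate √(12 + 3v) + √12.
The numerator becomes (12 + 3v) − 12 = 3v, so the expression simplifies to 3/(√(12 + 3v) + √12).
Letting v → 0 gives 3/(2√12) = √(3)/4.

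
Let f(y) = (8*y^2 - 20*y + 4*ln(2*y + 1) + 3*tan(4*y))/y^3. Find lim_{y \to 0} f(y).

Substitution gives 0/0; apply L'Hôpital's rule 3 times.
After differentiating numerator and denominator 3 times the quotient is (1152*tan(4*y)^2/cos(4*y)^2 + 384/cos(4*y)^2 + 64/(2*y + 1)^3)/(6); at y = 0 this is 224/3.

224/3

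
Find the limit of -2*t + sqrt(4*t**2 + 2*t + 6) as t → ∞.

1/2

An ∞ − ∞ form. Rationalising with the conjugate, the difference becomes (2t + 6) / (√(4*t^2 + 2*t + 6) + 2t).
For large t the denominator behaves like 2·2t, so the quotient tends to 2/4 = 1/2.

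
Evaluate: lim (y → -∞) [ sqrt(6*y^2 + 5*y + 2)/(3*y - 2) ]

-√(6)/3

For large |y|, √(6*y^2 + 5*y + 2) ≈ √6·|y| and the denominator ≈ 3y.
Since y → −∞, |y| = −y, giving −√6/(3) = -√(6)/3.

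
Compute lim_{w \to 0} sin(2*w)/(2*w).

Substitution gives 0/0.
Write it as (2/2)·sin(2w)/(2w); since sin(u)/u → 1, the limit is 1.

1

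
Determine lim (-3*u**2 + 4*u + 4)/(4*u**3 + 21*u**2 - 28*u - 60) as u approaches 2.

-1/13

At u = 2 both the top and bottom vanish — a removable singularity. Factoring out (u - 2) from each leaves (-3*u - 2)/(4*u^2 + 29*u + 30), which at u = 2 equals -1/13.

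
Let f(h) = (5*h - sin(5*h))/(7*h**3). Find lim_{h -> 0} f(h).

Direct substitution gives 0/0.
Apply L'Hôpital: lim (5 - 5*cos(5*h))/(21*h^2), still 0/0.
Apply L'Hôpital: lim (25*sin(5*h))/(42*h), still 0/0.
After 3 applications of L'Hôpital's rule the quotient is (125*cos(5*h))/(42); substituting h = 0 gives 125/42.

125/42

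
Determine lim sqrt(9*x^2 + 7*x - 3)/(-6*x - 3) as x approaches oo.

For large |x|, √(9*x^2 + 7*x - 3) ≈ √9·|x| and the denominator ≈ -6x.
Since x → +∞, |x| = x, giving √9/(-6) = -1/2.

-1/2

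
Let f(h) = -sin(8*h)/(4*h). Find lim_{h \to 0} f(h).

-2

Substitution gives 0/0.
Write it as (8/(-4))·sin(8h)/(8h); since sin(u)/u → 1, the limit is -2.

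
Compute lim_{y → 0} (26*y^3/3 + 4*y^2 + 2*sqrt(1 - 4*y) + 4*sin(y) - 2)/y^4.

Substitution gives 0/0 (the numerator vanishes to order 4).
Expand each term to order y^4: the coefficient of y^4 in 2·√(1 - 4y) is -20 and in 4·sin(y) is 0.
Lower-order terms cancel with the polynomial part, so the numerator is (-20)·y^4 + o(y^4), and the limit is (-20)/(1) = -20.

-20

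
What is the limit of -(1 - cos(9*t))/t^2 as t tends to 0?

Substitution gives 0/0.
Use (1 − cos u)/u² → 1/2 with u = 9t: the limit is 9²/(2·(-1)) = -81/2.

-81/2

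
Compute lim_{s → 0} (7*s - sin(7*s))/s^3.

343/6

Direct substitution gives 0/0.
Apply L'Hôpital: lim (7 - 7*cos(7*s))/(3*s^2), still 0/0.
Apply L'Hôpital: lim (49*sin(7*s))/(6*s), still 0/0.
After 3 applications of L'Hôpital's rule the quotient is (343*cos(7*s))/(6); substituting s = 0 gives 343/6.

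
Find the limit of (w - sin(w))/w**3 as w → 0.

1/6

Direct substitution gives 0/0.
Apply L'Hôpital: lim (1 - cos(w))/(3*w^2), still 0/0.
Apply L'Hôpital: lim (sin(w))/(6*w), still 0/0.
After 3 applications of L'Hôpital's rule the quotient is (cos(w))/(6); substituting w = 0 gives 1/6.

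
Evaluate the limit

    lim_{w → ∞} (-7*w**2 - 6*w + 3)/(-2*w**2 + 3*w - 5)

Numerator and denominator both have degree 2.
Dividing every term by w^2, all lower-order terms vanish and the limit is the ratio of leading coefficients, -7/(-2) = 7/2.

7/2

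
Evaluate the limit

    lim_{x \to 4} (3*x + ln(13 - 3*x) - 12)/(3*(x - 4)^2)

-3/2

Direct substitution gives 0/0.
Apply L'Hôpital: lim (3 - 3/(13 - 3*x))/(6*x - 24), still 0/0.
After 2 applications of L'Hôpital's rule the quotient is (-9/(13 - 3*x)^2)/(6); substituting x = 4 gives -3/2.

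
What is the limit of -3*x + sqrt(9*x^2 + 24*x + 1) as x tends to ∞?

4

This has the form ∞ − ∞. Multiply and divide by the conjugate √(9*x^2 + 24*x + 1) + 3x.
That gives (24x + 1) / (√(9*x^2 + 24*x + 1) + 3x).
Divide numerator and denominator by x: the limit is 24/(2·3) = 4.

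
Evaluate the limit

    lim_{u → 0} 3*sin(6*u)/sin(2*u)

Substitution gives 0/0.
Divide numerator and denominator by u: sin(6u)/u → 6 and sin(2u)/u → 2, so the limit is 3·6/2 = 9.

9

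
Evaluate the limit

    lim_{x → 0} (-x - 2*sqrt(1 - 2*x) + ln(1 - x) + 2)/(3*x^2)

Substitution gives 0/0 (the numerator vanishes to order 2).
Expand each term to order x^2: the coefficient of x^2 in ln(1 - x) is -1/2 and in -2·√(1 - 2x) is 1.
Lower-order terms cancel with the polynomial part, so the numerator is (1/2)·x^2 + o(x^2), and the limit is (1/2)/(3) = 1/6.

1/6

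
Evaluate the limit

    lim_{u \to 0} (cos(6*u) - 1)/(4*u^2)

Direct substitution gives 0/0.
Apply L'Hôpital: lim (-6*sin(6*u))/(8*u), still 0/0.
After 2 applications of L'Hôpital's rule the quotient is (-36*cos(6*u))/(8); substituting u = 0 gives -9/2.

-9/2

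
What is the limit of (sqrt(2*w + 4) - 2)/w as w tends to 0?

Substitution gives 0/0. Multiply numerator and denominator by the conjugate √(4 + 2w) + √4.
The numerator becomes (4 + 2w) − 4 = 2w, so the expression simplifies to 2/(√(4 + 2w) + √4).
Letting w → 0 gives 2/(2√4) = 1/2.

1/2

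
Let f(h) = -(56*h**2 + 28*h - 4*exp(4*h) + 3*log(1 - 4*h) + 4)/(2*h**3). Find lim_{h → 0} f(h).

160/3

Substitution gives 0/0 (the numerator vanishes to order 3).
Expand each term to order h^3: the coefficient of h^3 in -4·e^(4h) is -128/3 and in 3·ln(1 - 4h) is -64.
Lower-order terms cancel with the polynomial part, so the numerator is (-320/3)·h^3 + o(h^3), and the limit is (-320/3)/(-2) = 160/3.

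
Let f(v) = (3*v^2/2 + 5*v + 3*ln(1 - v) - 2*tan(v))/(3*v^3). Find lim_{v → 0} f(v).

Substitution gives 0/0 (the numerator vanishes to order 3).
Expand each term to order v^3: the coefficient of v^3 in 3·ln(1 - v) is -1 and in -2·tan(v) is -2/3.
Lower-order terms cancel with the polynomial part, so the numerator is (-5/3)·v^3 + o(v^3), and the limit is (-5/3)/(3) = -5/9.

-5/9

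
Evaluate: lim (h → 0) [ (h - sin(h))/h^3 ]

1/6

Direct substitution gives 0/0.
Apply L'Hôpital: lim (1 - cos(h))/(3*h^2), still 0/0.
Apply L'Hôpital: lim (sin(h))/(6*h), still 0/0.
After 3 applications of L'Hôpital's rule the quotient is (cos(h))/(6); substituting h = 0 gives 1/6.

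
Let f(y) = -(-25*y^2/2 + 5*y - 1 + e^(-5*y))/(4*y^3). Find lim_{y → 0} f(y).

125/24

Direct substitution gives 0/0.
Apply L'Hôpital: lim (-25*y + 5 - 5*e^(-5*y))/(-12*y^2), still 0/0.
Apply L'Hôpital: lim (-25 + 25*e^(-5*y))/(-24*y), still 0/0.
After 3 applications of L'Hôpital's rule the quotient is (-125*e^(-5*y))/(-24); substituting y = 0 gives 125/24.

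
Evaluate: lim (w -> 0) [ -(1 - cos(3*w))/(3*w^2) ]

-3/2

Substitution gives 0/0.
Use (1 − cos u)/u² → 1/2 with u = 3w: the limit is 3²/(2·(-3)) = -3/2.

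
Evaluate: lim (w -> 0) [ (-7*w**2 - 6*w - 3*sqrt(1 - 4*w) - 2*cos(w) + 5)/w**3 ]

Substitution gives 0/0 (the numerator vanishes to order 3).
Expand each term to order w^3: the coefficient of w^3 in -3·√(1 - 4w) is 12 and in -2·cos(w) is 0.
Lower-order terms cancel with the polynomial part, so the numerator is (12)·w^3 + o(w^3), and the limit is (12)/(1) = 12.

12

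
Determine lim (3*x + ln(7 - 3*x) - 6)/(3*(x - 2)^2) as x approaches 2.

Direct substitution gives 0/0.
Apply L'Hôpital: lim (3 - 3/(7 - 3*x))/(6*x - 12), still 0/0.
After 2 applications of L'Hôpital's rule the quotient is (-9/(7 - 3*x)^2)/(6); substituting x = 2 gives -3/2.

-3/2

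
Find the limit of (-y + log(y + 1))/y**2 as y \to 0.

-1/2

Direct substitution gives 0/0.
Apply L'Hôpital: lim (-1 + 1/(y + 1))/(2*y), still 0/0.
After 2 applications of L'Hôpital's rule the quotient is (-1/(y + 1)^2)/(2); substituting y = 0 gives -1/2.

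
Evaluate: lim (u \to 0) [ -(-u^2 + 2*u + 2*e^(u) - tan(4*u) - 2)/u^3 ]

21

Substitution gives 0/0 (the numerator vanishes to order 3).
Expand each term to order u^3: the coefficient of u^3 in −tan(4u) is -64/3 and in 2·e^(u) is 1/3.
Lower-order terms cancel with the polynomial part, so the numerator is (-21)·u^3 + o(u^3), and the limit is (-21)/(-1) = 21.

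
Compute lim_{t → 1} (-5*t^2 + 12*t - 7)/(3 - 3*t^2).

Direct substitution gives 0/0, so factor. Both numerator and denominator have (t - 1) as a factor.
After cancelling, the expression reduces to (7 - 5*t)/(-3*t - 3).
Substituting t = 1 gives -1/3.

-1/3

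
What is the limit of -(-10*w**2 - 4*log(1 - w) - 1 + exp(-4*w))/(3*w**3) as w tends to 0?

28/9

Substitution gives 0/0 (the numerator vanishes to order 3).
Expand each term to order w^3: the coefficient of w^3 in -4·ln(1 - w) is 4/3 and in e^(-4w) is -32/3.
Lower-order terms cancel with the polynomial part, so the numerator is (-28/3)·w^3 + o(w^3), and the limit is (-28/3)/(-3) = 28/9.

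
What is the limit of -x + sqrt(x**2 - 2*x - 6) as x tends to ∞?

-1

An ∞ − ∞ form. Rationalising with the conjugate, the difference becomes (-2x - 6) / (√(x^2 - 2*x - 6) + x).
For large x the denominator behaves like 2·x, so the quotient tends to -2/2 = -1.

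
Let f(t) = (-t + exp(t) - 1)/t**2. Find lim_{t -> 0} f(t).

1/2

Direct substitution gives 0/0.
Apply L'Hôpital: lim (e^(t) - 1)/(2*t), still 0/0.
After 2 applications of L'Hôpital's rule the quotient is (e^(t))/(2); substituting t = 0 gives 1/2.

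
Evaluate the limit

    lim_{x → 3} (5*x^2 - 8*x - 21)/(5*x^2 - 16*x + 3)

Direct substitution gives 0/0, so factor. Both numerator and denominator have (x - 3) as a factor.
After cancelling, the expression reduces to (5*x + 7)/(5*x - 1).
Substituting x = 3 gives 11/7.

11/7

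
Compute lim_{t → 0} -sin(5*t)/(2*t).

Substitution gives 0/0.
Write it as (5/(-2))·sin(5t)/(5t); since sin(u)/u → 1, the limit is -5/2.

-5/2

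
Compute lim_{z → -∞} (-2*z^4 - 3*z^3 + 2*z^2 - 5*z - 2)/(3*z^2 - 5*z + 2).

-∞

The numerator has higher degree (4 > 2); the quotient behaves like (-2/(3))·z^2 for large |z|.
As z → −∞ this diverges to -∞.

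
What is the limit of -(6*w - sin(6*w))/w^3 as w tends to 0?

Direct substitution gives 0/0.
Apply L'Hôpital: lim (6 - 6*cos(6*w))/(-3*w^2), still 0/0.
Apply L'Hôpital: lim (36*sin(6*w))/(-6*w), still 0/0.
After 3 applications of L'Hôpital's rule the quotient is (216*cos(6*w))/(-6); substituting w = 0 gives -36.

-36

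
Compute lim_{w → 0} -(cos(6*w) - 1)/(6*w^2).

Direct substitution gives 0/0.
Apply L'Hôpital: lim (-6*sin(6*w))/(-12*w), still 0/0.
After 2 applications of L'Hôpital's rule the quotient is (-36*cos(6*w))/(-12); substituting w = 0 gives 3.

3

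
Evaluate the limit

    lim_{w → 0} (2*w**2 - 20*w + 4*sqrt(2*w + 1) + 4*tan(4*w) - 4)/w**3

Substitution gives 0/0; apply L'Hôpital's rule 3 times.
After differentiating numerator and denominator 3 times the quotient is (1536*tan(4*w)^2/cos(4*w)^2 + 512/cos(4*w)^2 + 12/(2*w + 1)^(5/2))/(6); at w = 0 this is 262/3.

262/3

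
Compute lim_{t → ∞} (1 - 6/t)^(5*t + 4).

Write it as [(1 - 6/t)^t]^(5) · (1 - 6/t)^(4). The bracketed term tends to e^(-6) and the second factor to 1, so the limit is e^(-30).

e^(-30)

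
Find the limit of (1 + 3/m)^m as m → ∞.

e^(3)

Write it as [(1 + 3/m)^m]^(1) · (1 + 3/m)^(0). The bracketed term tends to e^(3) and the second factor to 1, so the limit is e^(3).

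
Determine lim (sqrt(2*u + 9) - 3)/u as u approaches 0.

1/3

A 0/0 form; rationalise with √(9 + 2u) + √9. This collapses the numerator to 2u, leaving 2/(√(9 + 2u) + √9) → 2/(2√9) = 1/3.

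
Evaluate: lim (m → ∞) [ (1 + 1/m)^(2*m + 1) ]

Write it as [(1 + 1/m)^m]^(2) · (1 + 1/m)^(1). The bracketed term tends to e^(1) and the second factor to 1, so the limit is e^(2).

e^(2)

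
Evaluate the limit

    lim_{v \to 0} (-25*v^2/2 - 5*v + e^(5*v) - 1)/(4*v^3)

125/24

Direct substitution gives 0/0.
Apply L'Hôpital: lim (-25*v + 5*e^(5*v) - 5)/(12*v^2), still 0/0.
Apply L'Hôpital: lim (25*e^(5*v) - 25)/(24*v), still 0/0.
After 3 applications of L'Hôpital's rule the quotient is (125*e^(5*v))/(24); substituting v = 0 gives 125/24.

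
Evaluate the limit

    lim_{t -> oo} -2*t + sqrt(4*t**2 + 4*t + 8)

1

This has the form ∞ − ∞. Multiply and divide by the conjugate √(4*t^2 + 4*t + 8) + 2t.
That gives (4t + 8) / (√(4*t^2 + 4*t + 8) + 2t).
Divide numerator and denominator by t: the limit is 4/(2·2) = 1.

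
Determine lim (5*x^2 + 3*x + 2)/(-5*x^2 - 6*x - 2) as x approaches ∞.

-1

Numerator and denominator both have degree 2.
Dividing every term by x^2, all lower-order terms vanish and the limit is the ratio of leading coefficients, 5/(-5) = -1.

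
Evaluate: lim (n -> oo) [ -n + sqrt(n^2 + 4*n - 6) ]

An ∞ − ∞ form. Rationalising with the conjugate, the difference becomes (4n - 6) / (√(n^2 + 4*n - 6) + n).
For large n the denominator behaves like 2·n, so the quotient tends to 4/2 = 2.

2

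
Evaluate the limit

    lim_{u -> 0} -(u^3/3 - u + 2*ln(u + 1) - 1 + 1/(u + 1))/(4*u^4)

-1/8

Substitution gives 0/0 (the numerator vanishes to order 4).
Expand each term to order u^4: the coefficient of u^4 in 2·ln(1 + u) is -1/2 and in 1/(1 + u) is 1.
Lower-order terms cancel with the polynomial part, so the numerator is (1/2)·u^4 + o(u^4), and the limit is (1/2)/(-4) = -1/8.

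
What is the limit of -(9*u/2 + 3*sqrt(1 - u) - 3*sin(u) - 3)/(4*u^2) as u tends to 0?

3/32

Substitution gives 0/0 (the numerator vanishes to order 2).
Expand each term to order u^2: the coefficient of u^2 in -3·sin(u) is 0 and in 3·√(1 - u) is -3/8.
Lower-order terms cancel with the polynomial part, so the numerator is (-3/8)·u^2 + o(u^2), and the limit is (-3/8)/(-4) = 3/32.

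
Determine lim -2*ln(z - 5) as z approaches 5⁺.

As z → 5⁺, z - 5 → 0⁺ and ln(z - 5) → −∞.
Multiplying by -2 gives ∞.

∞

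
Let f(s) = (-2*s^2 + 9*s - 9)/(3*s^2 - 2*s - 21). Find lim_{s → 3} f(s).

Since s = 3 makes numerator and denominator zero, (s - 3) divides both.
Cancelling it gives (3 - 2*s)/(3*s + 7); now plug in s = 3 to get -3/16.

-3/16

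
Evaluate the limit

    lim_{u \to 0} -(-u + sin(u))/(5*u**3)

Direct substitution gives 0/0.
Apply L'Hôpital: lim (cos(u) - 1)/(-15*u^2), still 0/0.
Apply L'Hôpital: lim (-sin(u))/(-30*u), still 0/0.
After 3 applications of L'Hôpital's rule the quotient is (-cos(u))/(-30); substituting u = 0 gives 1/30.

1/30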